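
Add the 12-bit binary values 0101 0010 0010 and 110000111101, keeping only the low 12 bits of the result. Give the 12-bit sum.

  010100100010
+ 110000111101
= 000101011111  (discard carry-out 1)

000101011111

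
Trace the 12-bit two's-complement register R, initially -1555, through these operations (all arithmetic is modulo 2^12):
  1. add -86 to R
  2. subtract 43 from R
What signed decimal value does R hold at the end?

-1684

Start: R = -1555 = 100111101101.
R = -1555 + (-86) = -1641 = 100110010111
R = -1641 − 43 = -1684 = 100101101100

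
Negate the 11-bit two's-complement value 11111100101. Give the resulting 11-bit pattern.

Invert: 00000011010. Add 1: 00000011011.

00000011011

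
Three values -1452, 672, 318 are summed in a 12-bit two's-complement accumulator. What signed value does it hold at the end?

-462

-1452 + 672 = -780 (110011110100)
-780 + 318 = -462 (111000110010)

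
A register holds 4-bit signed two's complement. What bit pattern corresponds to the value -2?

|-2| = 2 = 0010 in 4 bits.
Invert the bits: 1101. Add 1: 1110.
Check: 1110 reads as 14 − 16 = -2.

1110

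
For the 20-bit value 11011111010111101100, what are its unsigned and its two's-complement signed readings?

unsigned = 914924, signed = -133652

Unsigned: 11011111010111101100 = 914924.
Signed: MSB=1 → 914924 − 1048576 = -133652.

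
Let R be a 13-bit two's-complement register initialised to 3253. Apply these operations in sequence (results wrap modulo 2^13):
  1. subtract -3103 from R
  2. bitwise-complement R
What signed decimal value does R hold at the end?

1835

Start: R = 3253 = 0110010110101.
R = 3253 − (-3103) = 6356; wraps to -1836 = 1100011010100
R = NOT 1100011010100 = 0011100101011 = 1835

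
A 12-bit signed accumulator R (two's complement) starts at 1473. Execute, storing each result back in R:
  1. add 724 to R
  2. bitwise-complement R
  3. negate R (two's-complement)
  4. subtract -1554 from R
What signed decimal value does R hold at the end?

Start: R = 1473 = 010111000001.
R = 1473 + 724 = 2197; wraps to -1899 = 100010010101
R = NOT 100010010101 = 011101101010 = 1898
R = −(1898) = -1898 = 100010010110
R = -1898 − (-1554) = -344 = 111010101000

-344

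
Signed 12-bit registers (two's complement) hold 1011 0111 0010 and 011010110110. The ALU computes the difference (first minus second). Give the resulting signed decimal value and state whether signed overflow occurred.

1011 0111 0010 → 101101110010 = -1166 (signed)
011010110110 = 1718 (signed)
Subtract via negate-and-add: invert 011010110110 + 1 = 100101001010 (i.e. -1718).
  101101110010
+ 100101001010
= 010010111100  (discard carry-out 1)
Result 010010111100: MSB = 0 → value 1212.
Both addends (after negating the subtrahend) are negative but the stored result is non-negative: signed overflow. The true value -1166 − 1718 = -2884 lies outside [-2048, 2047].

1212; overflow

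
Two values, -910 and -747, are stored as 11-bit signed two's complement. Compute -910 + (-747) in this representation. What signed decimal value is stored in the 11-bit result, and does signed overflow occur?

391; overflow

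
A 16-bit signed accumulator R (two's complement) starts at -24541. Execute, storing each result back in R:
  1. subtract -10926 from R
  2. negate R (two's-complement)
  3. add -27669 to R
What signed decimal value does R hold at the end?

-14054

Start: R = -24541 = 1010000000100011.
R = -24541 − (-10926) = -13615 = 1100101011010001
R = −(-13615) = 13615 = 0011010100101111
R = 13615 + (-27669) = -14054 = 1100100100011010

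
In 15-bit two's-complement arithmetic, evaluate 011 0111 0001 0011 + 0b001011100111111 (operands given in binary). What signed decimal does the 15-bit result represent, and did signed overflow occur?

011 0111 0001 0011 → 011011100010011 = 14099 (signed)
0b001011100111111 → 001011100111111 = 5951 (signed)
  011011100010011
+ 001011100111111
= 100111001010010
Result 100111001010010: MSB = 1 → 20050 − 32768 = -12718.
Both addends are non-negative but the stored result is negative: signed overflow. The true value 14099 + 5951 = 20050 lies outside [-16384, 16383].

-12718; overflow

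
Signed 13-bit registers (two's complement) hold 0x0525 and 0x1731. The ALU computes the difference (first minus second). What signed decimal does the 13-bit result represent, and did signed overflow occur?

3572; no overflow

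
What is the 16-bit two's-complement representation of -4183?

1110111110101001

|-4183| = 4183 = 0001000001010111 in 16 bits.
Invert the bits: 1110111110101000. Add 1: 1110111110101001.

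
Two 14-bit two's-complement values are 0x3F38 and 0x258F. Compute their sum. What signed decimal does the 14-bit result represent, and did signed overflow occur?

-6969; no overflow

0x3F38 = 11111100111000 = -200 (signed)
0x258F = 10010110001111 = -6769 (signed)
  11111100111000
+ 10010110001111
= 10010011000111  (discard carry-out 1)
Result 10010011000111: MSB = 1 → 9415 − 16384 = -6969.
Both addends are negative and so is the stored result: no signed overflow.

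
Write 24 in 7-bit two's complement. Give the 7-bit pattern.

0011000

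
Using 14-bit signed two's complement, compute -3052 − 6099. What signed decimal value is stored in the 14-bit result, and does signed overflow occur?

-3052 → 11010000010100
6099 → 01011111010011
Subtract via negate-and-add: invert 01011111010011 + 1 = 10100000101101 (i.e. -6099).
  11010000010100
+ 10100000101101
= 01110001000001  (discard carry-out 1)
Result 01110001000001: MSB = 0 → value 7233.
Both addends (after negating the subtrahend) are negative but the stored result is non-negative: signed overflow. The true value -3052 − 6099 = -9151 lies outside [-8192, 8191].

7233; overflow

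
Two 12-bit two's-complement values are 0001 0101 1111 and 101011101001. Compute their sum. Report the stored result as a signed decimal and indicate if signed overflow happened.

0001 0101 1111 → 000101011111 = 351 (signed)
101011101001 = -1303 (signed)
  000101011111
+ 101011101001
= 110001001000
Result 110001001000: MSB = 1 → 3144 − 4096 = -952.
Addends have opposite signs, so signed overflow cannot occur.

-952; no overflow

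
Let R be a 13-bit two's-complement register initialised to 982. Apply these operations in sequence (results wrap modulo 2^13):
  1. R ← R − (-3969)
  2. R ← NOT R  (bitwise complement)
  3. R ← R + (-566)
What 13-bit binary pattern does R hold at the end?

0101001110010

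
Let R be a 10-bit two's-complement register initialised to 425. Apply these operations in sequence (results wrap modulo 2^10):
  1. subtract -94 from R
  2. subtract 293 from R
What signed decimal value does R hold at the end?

226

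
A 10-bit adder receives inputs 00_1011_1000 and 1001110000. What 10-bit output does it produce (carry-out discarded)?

  0010111000
+ 1001110000
= 1100101000

1100101000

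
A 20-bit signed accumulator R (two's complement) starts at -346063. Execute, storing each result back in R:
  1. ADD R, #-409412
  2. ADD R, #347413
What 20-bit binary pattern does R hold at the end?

Start: R = -346063 = 10101011100000110001.
R = -346063 + (-409412) = -755475; wraps to 293101 = 01000111100011101101
R = 293101 + 347413 = 640514; wraps to -408062 = 10011100011000000010

10011100011000000010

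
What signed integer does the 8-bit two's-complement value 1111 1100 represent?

MSB is 1, so the value is negative.
Unsigned reading: 252. Subtract 2^8 = 256: 252 − 256 = -4.

-4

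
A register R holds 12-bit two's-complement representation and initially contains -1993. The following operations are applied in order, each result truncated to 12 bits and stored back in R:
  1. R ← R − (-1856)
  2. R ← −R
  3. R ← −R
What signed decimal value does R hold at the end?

Start: R = -1993 = 100000110111.
R = -1993 − (-1856) = -137 = 111101110111
R = −(-137) = 137 = 000010001001
R = −(137) = -137 = 111101110111

-137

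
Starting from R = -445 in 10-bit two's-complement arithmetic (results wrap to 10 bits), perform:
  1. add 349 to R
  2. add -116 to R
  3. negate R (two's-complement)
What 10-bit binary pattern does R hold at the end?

Start: R = -445 = 1001000011.
R = -445 + 349 = -96 = 1110100000
R = -96 + (-116) = -212 = 1100101100
R = −(-212) = 212 = 0011010100

0011010100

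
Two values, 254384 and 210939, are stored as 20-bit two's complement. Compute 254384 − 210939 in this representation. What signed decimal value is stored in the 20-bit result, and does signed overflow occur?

254384 → 00111110000110110000
210939 → 00110011011111111011
Subtract via negate-and-add: invert 00110011011111111011 + 1 = 11001100100000000101 (i.e. -210939).
  00111110000110110000
+ 11001100100000000101
= 00001010100110110101  (discard carry-out 1)
Result 00001010100110110101: MSB = 0 → value 43445.
Addends (after negating the subtrahend) have opposite signs, so signed overflow cannot occur.

43445; no overflow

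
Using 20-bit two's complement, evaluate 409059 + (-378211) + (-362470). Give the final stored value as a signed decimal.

409059 + (-378211) = 30848 (00000111100010000000)
30848 + (-362470) = -331622 (10101111000010011010)

-331622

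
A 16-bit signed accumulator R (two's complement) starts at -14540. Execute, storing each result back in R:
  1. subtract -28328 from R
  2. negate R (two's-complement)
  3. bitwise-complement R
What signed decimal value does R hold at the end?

13787

Start: R = -14540 = 1100011100110100.
R = -14540 − (-28328) = 13788 = 0011010111011100
R = −(13788) = -13788 = 1100101000100100
R = NOT 1100101000100100 = 0011010111011011 = 13787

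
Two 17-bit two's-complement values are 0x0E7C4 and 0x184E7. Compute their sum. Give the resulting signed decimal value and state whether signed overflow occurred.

0x0E7C4 = 01110011111000100 = 59332 (signed)
0x184E7 = 11000010011100111 = -31513 (signed)
  01110011111000100
+ 11000010011100111
= 00110110010101011  (discard carry-out 1)
Result 00110110010101011: MSB = 0 → value 27819.
Addends have opposite signs, so signed overflow cannot occur.

27819; no overflow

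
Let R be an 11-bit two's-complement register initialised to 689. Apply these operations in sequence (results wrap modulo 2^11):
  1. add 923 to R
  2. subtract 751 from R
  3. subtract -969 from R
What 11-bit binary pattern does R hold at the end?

11100100110

Start: R = 689 = 01010110001.
R = 689 + 923 = 1612; wraps to -436 = 11001001100
R = -436 − 751 = -1187; wraps to 861 = 01101011101
R = 861 − (-969) = 1830; wraps to -218 = 11100100110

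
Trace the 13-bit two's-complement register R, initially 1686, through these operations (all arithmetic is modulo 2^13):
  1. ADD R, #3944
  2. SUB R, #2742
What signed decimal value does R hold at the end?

Start: R = 1686 = 0011010010110.
R = 1686 + 3944 = 5630; wraps to -2562 = 1010111111110
R = -2562 − 2742 = -5304; wraps to 2888 = 0101101001000

2888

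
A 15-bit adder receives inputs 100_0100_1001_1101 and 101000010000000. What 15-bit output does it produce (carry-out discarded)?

001010100011101

  100010010011101
+ 101000010000000
= 001010100011101  (discard carry-out 1)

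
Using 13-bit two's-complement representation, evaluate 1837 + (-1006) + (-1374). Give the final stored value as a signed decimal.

1837 + (-1006) = 831 (0001100111111)
831 + (-1374) = -543 (1110111100001)

-543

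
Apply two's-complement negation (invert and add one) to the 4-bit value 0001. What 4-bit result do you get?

1111

Invert: 1110. Add 1: 1111.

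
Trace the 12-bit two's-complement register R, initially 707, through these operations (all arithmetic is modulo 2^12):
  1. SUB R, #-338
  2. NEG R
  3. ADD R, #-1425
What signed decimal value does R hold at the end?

1626

Start: R = 707 = 001011000011.
R = 707 − (-338) = 1045 = 010000010101
R = −(1045) = -1045 = 101111101011
R = -1045 + (-1425) = -2470; wraps to 1626 = 011001011010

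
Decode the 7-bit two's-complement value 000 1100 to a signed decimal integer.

12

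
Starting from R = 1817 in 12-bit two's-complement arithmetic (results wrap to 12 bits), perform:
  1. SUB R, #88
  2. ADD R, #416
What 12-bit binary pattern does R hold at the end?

100001100001

Start: R = 1817 = 011100011001.
R = 1817 − 88 = 1729 = 011011000001
R = 1729 + 416 = 2145; wraps to -1951 = 100001100001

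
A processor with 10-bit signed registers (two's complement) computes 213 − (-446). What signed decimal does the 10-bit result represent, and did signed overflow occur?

-365; overflow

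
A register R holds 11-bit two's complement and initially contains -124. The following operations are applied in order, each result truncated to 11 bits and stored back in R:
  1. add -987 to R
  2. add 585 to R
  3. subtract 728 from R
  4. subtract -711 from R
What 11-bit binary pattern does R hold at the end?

Start: R = -124 = 11110000100.
R = -124 + (-987) = -1111; wraps to 937 = 01110101001
R = 937 + 585 = 1522; wraps to -526 = 10111110010
R = -526 − 728 = -1254; wraps to 794 = 01100011010
R = 794 − (-711) = 1505; wraps to -543 = 10111100001

10111100001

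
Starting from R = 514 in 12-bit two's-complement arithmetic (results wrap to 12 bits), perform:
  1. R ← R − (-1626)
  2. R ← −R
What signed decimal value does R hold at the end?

Start: R = 514 = 001000000010.
R = 514 − (-1626) = 2140; wraps to -1956 = 100001011100
R = −(-1956) = 1956 = 011110100100

1956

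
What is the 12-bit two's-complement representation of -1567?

|-1567| = 1567 = 011000011111 in 12 bits.
Invert the bits: 100111100000. Add 1: 100111100001.
Check: 100111100001 reads as 2529 − 4096 = -1567.

100111100001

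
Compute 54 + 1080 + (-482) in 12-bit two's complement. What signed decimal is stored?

54 + 1080 = 1134 (010001101110)
1134 + (-482) = 652 (001010001100)

652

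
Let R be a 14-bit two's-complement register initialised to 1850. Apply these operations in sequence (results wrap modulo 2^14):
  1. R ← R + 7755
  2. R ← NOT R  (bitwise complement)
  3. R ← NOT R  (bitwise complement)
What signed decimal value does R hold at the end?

Start: R = 1850 = 00011100111010.
R = 1850 + 7755 = 9605; wraps to -6779 = 10010110000101
R = NOT 10010110000101 = 01101001111010 = 6778
R = NOT 01101001111010 = 10010110000101 = -6779

-6779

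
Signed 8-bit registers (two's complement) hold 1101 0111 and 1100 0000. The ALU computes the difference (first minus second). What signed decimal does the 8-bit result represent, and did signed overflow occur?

23; no overflow

1101 0111 → 11010111 = -41 (signed)
1100 0000 → 11000000 = -64 (signed)
Subtract via negate-and-add: invert 11000000 + 1 = 01000000 (i.e. 64).
  11010111
+ 01000000
= 00010111  (discard carry-out 1)
Result 00010111: MSB = 0 → value 23.
Addends (after negating the subtrahend) have opposite signs, so signed overflow cannot occur.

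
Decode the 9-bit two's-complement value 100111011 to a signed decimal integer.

-197

MSB is 1, so the value is negative.
Unsigned reading: 315. Subtract 2^9 = 512: 315 − 512 = -197.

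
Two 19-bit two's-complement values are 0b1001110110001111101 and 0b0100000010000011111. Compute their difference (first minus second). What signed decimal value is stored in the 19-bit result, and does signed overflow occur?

0b1001110110001111101 → 1001110110001111101 = -201603 (signed)
0b0100000010000011111 → 0100000010000011111 = 132127 (signed)
Subtract via negate-and-add: invert 0100000010000011111 + 1 = 1011111101111100001 (i.e. -132127).
  1001110110001111101
+ 1011111101111100001
= 0101110100001011110  (discard carry-out 1)
Result 0101110100001011110: MSB = 0 → value 190558.
Both addends (after negating the subtrahend) are negative but the stored result is non-negative: signed overflow. The true value -201603 − 132127 = -333730 lies outside [-262144, 262143].

190558; overflow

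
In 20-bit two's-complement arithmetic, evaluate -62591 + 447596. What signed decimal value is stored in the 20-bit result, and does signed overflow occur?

-62591 → 11110000101110000001
447596 → 01101101010001101100
  11110000101110000001
+ 01101101010001101100
= 01011101111111101101  (discard carry-out 1)
Result 01011101111111101101: MSB = 0 → value 385005.
Addends have opposite signs, so signed overflow cannot occur.

385005; no overflow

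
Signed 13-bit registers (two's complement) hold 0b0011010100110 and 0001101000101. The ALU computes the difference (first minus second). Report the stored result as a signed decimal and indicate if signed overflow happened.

865; no overflow

0b0011010100110 → 0011010100110 = 1702 (signed)
0001101000101 = 837 (signed)
Subtract via negate-and-add: invert 0001101000101 + 1 = 1110010111011 (i.e. -837).
  0011010100110
+ 1110010111011
= 0001101100001  (discard carry-out 1)
Result 0001101100001: MSB = 0 → value 865.
Addends (after negating the subtrahend) have opposite signs, so signed overflow cannot occur.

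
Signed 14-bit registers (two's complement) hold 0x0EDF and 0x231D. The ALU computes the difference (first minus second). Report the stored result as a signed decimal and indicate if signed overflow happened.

-5182; overflow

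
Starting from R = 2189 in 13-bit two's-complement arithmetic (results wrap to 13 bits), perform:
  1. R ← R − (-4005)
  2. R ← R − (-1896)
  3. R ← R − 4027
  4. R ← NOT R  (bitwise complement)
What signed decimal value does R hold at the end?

-4064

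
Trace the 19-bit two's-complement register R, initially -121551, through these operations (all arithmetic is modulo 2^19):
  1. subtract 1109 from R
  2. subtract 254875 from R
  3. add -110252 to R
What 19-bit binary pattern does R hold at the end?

0001000111010010101

Start: R = -121551 = 1100010010100110001.
R = -121551 − 1109 = -122660 = 1100010000011011100
R = -122660 − 254875 = -377535; wraps to 146753 = 0100011110101000001
R = 146753 + (-110252) = 36501 = 0001000111010010101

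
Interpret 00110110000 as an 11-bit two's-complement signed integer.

432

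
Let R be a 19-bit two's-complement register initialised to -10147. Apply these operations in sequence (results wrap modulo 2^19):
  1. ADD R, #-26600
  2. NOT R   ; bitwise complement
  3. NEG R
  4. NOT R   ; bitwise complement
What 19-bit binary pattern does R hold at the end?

Start: R = -10147 = 1111101100001011101.
R = -10147 + (-26600) = -36747 = 1110111000001110101
R = NOT 1110111000001110101 = 0001000111110001010 = 36746
R = −(36746) = -36746 = 1110111000001110110
R = NOT 1110111000001110110 = 0001000111110001001 = 36745

0001000111110001001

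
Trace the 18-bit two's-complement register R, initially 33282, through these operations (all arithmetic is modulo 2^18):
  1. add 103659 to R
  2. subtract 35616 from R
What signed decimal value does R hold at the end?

101325

Start: R = 33282 = 001000001000000010.
R = 33282 + 103659 = 136941; wraps to -125203 = 100001011011101101
R = -125203 − 35616 = -160819; wraps to 101325 = 011000101111001101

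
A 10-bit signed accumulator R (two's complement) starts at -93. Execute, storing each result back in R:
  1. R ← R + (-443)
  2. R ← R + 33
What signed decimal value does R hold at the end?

-503

Start: R = -93 = 1110100011.
R = -93 + (-443) = -536; wraps to 488 = 0111101000
R = 488 + 33 = 521; wraps to -503 = 1000001001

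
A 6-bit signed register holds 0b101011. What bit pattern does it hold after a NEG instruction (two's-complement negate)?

010101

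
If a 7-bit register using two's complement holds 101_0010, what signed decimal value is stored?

-46

MSB is 1, so the value is negative.
Unsigned reading: 82. Subtract 2^7 = 128: 82 − 128 = -46.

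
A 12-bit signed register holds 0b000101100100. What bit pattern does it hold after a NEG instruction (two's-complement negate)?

111010011100

Invert: 111010011011. Add 1: 111010011100.
Check: 000101100100 = 356, 111010011100 = -356.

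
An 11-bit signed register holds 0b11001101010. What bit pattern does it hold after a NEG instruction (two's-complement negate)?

Invert: 00110010101. Add 1: 00110010110.
Check: 11001101010 = -406, 00110010110 = 406.

00110010110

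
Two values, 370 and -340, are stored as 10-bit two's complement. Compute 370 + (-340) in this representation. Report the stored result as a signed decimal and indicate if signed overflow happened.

30; no overflow

370 → 0101110010
-340 → 1010101100
  0101110010
+ 1010101100
= 0000011110  (discard carry-out 1)
Result 0000011110: MSB = 0 → value 30.
Addends have opposite signs, so signed overflow cannot occur.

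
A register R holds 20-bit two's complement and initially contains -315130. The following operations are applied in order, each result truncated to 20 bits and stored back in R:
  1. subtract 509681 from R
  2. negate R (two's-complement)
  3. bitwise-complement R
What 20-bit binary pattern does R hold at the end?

Start: R = -315130 = 10110011000100000110.
R = -315130 − 509681 = -824811; wraps to 223765 = 00110110101000010101
R = −(223765) = -223765 = 11001001010111101011
R = NOT 11001001010111101011 = 00110110101000010100 = 223764

00110110101000010100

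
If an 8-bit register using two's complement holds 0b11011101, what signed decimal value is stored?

-35

MSB is 1, so the value is negative.
Invert: 00100010. Add 1: 00100011 = 35. So the value is −35.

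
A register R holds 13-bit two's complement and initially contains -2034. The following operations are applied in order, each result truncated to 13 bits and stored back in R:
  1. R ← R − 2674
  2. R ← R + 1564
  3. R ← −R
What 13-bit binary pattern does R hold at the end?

Start: R = -2034 = 1100000001110.
R = -2034 − 2674 = -4708; wraps to 3484 = 0110110011100
R = 3484 + 1564 = 5048; wraps to -3144 = 1001110111000
R = −(-3144) = 3144 = 0110001001000

0110001001000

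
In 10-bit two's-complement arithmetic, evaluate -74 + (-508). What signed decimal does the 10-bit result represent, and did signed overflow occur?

442; overflow

-74 → 1110110110
-508 → 1000000100
  1110110110
+ 1000000100
= 0110111010  (discard carry-out 1)
Result 0110111010: MSB = 0 → value 442.
Both addends are negative but the stored result is non-negative: signed overflow. The true value -74 + (-508) = -582 lies outside [-512, 511].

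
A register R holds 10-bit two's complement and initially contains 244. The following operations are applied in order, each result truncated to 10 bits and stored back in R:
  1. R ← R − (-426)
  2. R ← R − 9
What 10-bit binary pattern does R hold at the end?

1010010101

Start: R = 244 = 0011110100.
R = 244 − (-426) = 670; wraps to -354 = 1010011110
R = -354 − 9 = -363 = 1010010101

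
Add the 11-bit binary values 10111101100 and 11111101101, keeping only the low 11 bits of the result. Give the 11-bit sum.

  10111101100
+ 11111101101
= 10111011001  (discard carry-out 1)

10111011001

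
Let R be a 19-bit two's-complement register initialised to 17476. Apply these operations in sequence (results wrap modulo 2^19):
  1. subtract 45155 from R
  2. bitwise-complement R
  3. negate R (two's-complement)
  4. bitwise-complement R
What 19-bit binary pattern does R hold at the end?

Start: R = 17476 = 0000100010001000100.
R = 17476 − 45155 = -27679 = 1111001001111100001
R = NOT 1111001001111100001 = 0000110110000011110 = 27678
R = −(27678) = -27678 = 1111001001111100010
R = NOT 1111001001111100010 = 0000110110000011101 = 27677

0000110110000011101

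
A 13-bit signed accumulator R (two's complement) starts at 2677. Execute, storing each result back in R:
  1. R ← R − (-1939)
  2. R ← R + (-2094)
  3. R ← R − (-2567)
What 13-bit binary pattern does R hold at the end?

Start: R = 2677 = 0101001110101.
R = 2677 − (-1939) = 4616; wraps to -3576 = 1001000001000
R = -3576 + (-2094) = -5670; wraps to 2522 = 0100111011010
R = 2522 − (-2567) = 5089; wraps to -3103 = 1001111100001

1001111100001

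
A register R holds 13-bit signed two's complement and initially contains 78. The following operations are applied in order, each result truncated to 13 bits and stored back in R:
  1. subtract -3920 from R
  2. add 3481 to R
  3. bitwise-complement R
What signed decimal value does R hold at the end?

712

Start: R = 78 = 0000001001110.
R = 78 − (-3920) = 3998 = 0111110011110
R = 3998 + 3481 = 7479; wraps to -713 = 1110100110111
R = NOT 1110100110111 = 0001011001000 = 712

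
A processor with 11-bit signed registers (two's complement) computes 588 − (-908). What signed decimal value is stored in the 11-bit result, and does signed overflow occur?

588 → 01001001100
-908 → 10001110100
Subtract via negate-and-add: invert 10001110100 + 1 = 01110001100 (i.e. 908).
  01001001100
+ 01110001100
= 10111011000
Result 10111011000: MSB = 1 → 1496 − 2048 = -552.
Both addends (after negating the subtrahend) are non-negative but the stored result is negative: signed overflow. The true value 588 − (-908) = 1496 lies outside [-1024, 1023].

-552; overflow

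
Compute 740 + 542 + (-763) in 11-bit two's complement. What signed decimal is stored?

740 + 542 = 1282 → wraps to -766 (10100000010)
-766 + (-763) = -1529 → wraps to 519 (01000000111)

519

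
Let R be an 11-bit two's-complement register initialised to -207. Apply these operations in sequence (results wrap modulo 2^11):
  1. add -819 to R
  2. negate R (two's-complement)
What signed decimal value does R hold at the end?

-1022

Start: R = -207 = 11100110001.
R = -207 + (-819) = -1026; wraps to 1022 = 01111111110
R = −(1022) = -1022 = 10000000010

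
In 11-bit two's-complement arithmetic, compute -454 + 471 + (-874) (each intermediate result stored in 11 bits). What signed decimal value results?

-857

-454 + 471 = 17 (00000010001)
17 + (-874) = -857 (10010100111)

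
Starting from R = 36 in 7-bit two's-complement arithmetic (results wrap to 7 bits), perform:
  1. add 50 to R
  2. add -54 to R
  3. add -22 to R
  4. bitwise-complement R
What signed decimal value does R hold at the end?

Start: R = 36 = 0100100.
R = 36 + 50 = 86; wraps to -42 = 1010110
R = -42 + (-54) = -96; wraps to 32 = 0100000
R = 32 + (-22) = 10 = 0001010
R = NOT 0001010 = 1110101 = -11

-11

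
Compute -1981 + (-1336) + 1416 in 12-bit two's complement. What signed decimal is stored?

-1981 + (-1336) = -3317 → wraps to 779 (001100001011)
779 + 1416 = 2195 → wraps to -1901 (100010010011)

-1901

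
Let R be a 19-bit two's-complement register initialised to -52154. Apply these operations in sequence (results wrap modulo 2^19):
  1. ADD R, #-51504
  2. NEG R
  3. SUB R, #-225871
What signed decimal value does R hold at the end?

Start: R = -52154 = 1110011010001000110.
R = -52154 + (-51504) = -103658 = 1100110101100010110
R = −(-103658) = 103658 = 0011001010011101010
R = 103658 − (-225871) = 329529; wraps to -194759 = 1010000011100111001

-194759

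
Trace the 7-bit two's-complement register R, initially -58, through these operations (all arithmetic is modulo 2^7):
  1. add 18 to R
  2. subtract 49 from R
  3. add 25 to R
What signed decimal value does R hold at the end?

Start: R = -58 = 1000110.
R = -58 + 18 = -40 = 1011000
R = -40 − 49 = -89; wraps to 39 = 0100111
R = 39 + 25 = 64; wraps to -64 = 1000000

-64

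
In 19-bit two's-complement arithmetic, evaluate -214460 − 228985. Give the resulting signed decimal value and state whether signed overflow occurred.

80843; overflow

-214460 → 1001011101001000100
228985 → 0110111111001111001
Subtract via negate-and-add: invert 0110111111001111001 + 1 = 1001000000110000111 (i.e. -228985).
  1001011101001000100
+ 1001000000110000111
= 0010011101111001011  (discard carry-out 1)
Result 0010011101111001011: MSB = 0 → value 80843.
Both addends (after negating the subtrahend) are negative but the stored result is non-negative: signed overflow. The true value -214460 − 228985 = -443445 lies outside [-262144, 262143].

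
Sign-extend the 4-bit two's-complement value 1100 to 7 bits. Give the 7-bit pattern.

1111100

MSB of 1100 is 1; replicate it into the new high bits.
111|1100 → 1111100 (still -4).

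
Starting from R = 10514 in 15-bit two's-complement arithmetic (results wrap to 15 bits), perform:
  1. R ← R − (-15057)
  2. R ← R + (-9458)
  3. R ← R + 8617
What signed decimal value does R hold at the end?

-8038

Start: R = 10514 = 010100100010010.
R = 10514 − (-15057) = 25571; wraps to -7197 = 110001111100011
R = -7197 + (-9458) = -16655; wraps to 16113 = 011111011110001
R = 16113 + 8617 = 24730; wraps to -8038 = 110000010011010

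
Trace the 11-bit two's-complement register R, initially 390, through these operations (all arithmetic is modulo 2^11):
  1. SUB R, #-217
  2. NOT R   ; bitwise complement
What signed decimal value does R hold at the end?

Start: R = 390 = 00110000110.
R = 390 − (-217) = 607 = 01001011111
R = NOT 01001011111 = 10110100000 = -608

-608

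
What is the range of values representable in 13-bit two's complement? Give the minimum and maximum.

Minimum: −2^12 = -4096.
Maximum: 2^12 − 1 = 4095.

min = -4096, max = 4095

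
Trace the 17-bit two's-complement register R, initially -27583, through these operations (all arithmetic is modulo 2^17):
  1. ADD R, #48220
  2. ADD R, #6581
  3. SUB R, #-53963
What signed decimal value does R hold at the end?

Start: R = -27583 = 11001010001000001.
R = -27583 + 48220 = 20637 = 00101000010011101
R = 20637 + 6581 = 27218 = 00110101001010010
R = 27218 − (-53963) = 81181; wraps to -49891 = 10011110100011101

-49891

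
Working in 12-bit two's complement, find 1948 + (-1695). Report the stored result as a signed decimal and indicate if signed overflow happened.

1948 → 011110011100
-1695 → 100101100001
  011110011100
+ 100101100001
= 000011111101  (discard carry-out 1)
Result 000011111101: MSB = 0 → value 253.
Addends have opposite signs, so signed overflow cannot occur.

253; no overflow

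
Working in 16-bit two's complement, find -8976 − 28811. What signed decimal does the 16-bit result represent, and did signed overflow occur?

-8976 → 1101110011110000
28811 → 0111000010001011
Subtract via negate-and-add: invert 0111000010001011 + 1 = 1000111101110101 (i.e. -28811).
  1101110011110000
+ 1000111101110101
= 0110110001100101  (discard carry-out 1)
Result 0110110001100101: MSB = 0 → value 27749.
Both addends (after negating the subtrahend) are negative but the stored result is non-negative: signed overflow. The true value -8976 − 28811 = -37787 lies outside [-32768, 32767].

27749; overflow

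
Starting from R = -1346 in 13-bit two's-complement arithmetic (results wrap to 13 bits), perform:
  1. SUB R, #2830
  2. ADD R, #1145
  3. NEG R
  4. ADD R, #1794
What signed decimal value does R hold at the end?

-3367

Start: R = -1346 = 1101010111110.
R = -1346 − 2830 = -4176; wraps to 4016 = 0111110110000
R = 4016 + 1145 = 5161; wraps to -3031 = 1010000101001
R = −(-3031) = 3031 = 0101111010111
R = 3031 + 1794 = 4825; wraps to -3367 = 1001011011001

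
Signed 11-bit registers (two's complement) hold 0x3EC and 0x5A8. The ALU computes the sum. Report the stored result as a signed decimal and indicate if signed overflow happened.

0x3EC = 01111101100 = 1004 (signed)
0x5A8 = 10110101000 = -600 (signed)
  01111101100
+ 10110101000
= 00110010100  (discard carry-out 1)
Result 00110010100: MSB = 0 → value 404.
Addends have opposite signs, so signed overflow cannot occur.

404; no overflow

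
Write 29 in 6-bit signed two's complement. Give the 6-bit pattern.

011101

29 is non-negative, so write it directly in 6 bits: 011101.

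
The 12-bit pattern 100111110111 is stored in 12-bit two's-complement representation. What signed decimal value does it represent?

-1545

MSB is 1, so the value is negative.
Unsigned reading: 2551. Subtract 2^12 = 4096: 2551 − 4096 = -1545.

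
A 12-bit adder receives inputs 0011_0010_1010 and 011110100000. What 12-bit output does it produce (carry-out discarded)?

101011001010

  001100101010
+ 011110100000
= 101011001010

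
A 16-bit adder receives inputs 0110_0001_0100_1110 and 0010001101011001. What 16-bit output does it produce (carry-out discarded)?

  0110000101001110
+ 0010001101011001
= 1000010010100111

1000010010100111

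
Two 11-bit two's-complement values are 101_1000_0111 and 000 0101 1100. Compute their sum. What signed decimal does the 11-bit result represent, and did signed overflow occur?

101_1000_0111 → 10110000111 = -633 (signed)
000 0101 1100 → 00001011100 = 92 (signed)
  10110000111
+ 00001011100
= 10111100011
Result 10111100011: MSB = 1 → 1507 − 2048 = -541.
Addends have opposite signs, so signed overflow cannot occur.

-541; no overflow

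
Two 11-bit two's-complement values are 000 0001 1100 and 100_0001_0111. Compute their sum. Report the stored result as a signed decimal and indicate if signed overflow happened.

000 0001 1100 → 00000011100 = 28 (signed)
100_0001_0111 → 10000010111 = -1001 (signed)
  00000011100
+ 10000010111
= 10000110011
Result 10000110011: MSB = 1 → 1075 − 2048 = -973.
Addends have opposite signs, so signed overflow cannot occur.

-973; no overflow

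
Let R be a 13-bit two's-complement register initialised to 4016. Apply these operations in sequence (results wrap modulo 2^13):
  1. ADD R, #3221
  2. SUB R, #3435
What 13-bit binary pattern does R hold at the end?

Start: R = 4016 = 0111110110000.
R = 4016 + 3221 = 7237; wraps to -955 = 1110001000101
R = -955 − 3435 = -4390; wraps to 3802 = 0111011011010

0111011011010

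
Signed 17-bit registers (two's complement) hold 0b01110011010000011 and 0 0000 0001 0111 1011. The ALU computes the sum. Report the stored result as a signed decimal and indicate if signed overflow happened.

0b01110011010000011 → 01110011010000011 = 59011 (signed)
0 0000 0001 0111 1011 → 00000000101111011 = 379 (signed)
  01110011010000011
+ 00000000101111011
= 01110011111111110
Result 01110011111111110: MSB = 0 → value 59390.
Both addends are non-negative and so is the stored result: no signed overflow.

59390; no overflow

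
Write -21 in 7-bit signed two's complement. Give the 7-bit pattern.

|-21| = 21 = 0010101 in 7 bits.
Invert the bits: 1101010. Add 1: 1101011.

1101011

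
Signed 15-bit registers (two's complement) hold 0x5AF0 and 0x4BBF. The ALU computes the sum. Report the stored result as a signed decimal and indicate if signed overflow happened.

0x5AF0 = 101101011110000 = -9488 (signed)
0x4BBF = 100101110111111 = -13377 (signed)
  101101011110000
+ 100101110111111
= 010011010101111  (discard carry-out 1)
Result 010011010101111: MSB = 0 → value 9903.
Both addends are negative but the stored result is non-negative: signed overflow. The true value -9488 + (-13377) = -22865 lies outside [-16384, 16383].

9903; overflow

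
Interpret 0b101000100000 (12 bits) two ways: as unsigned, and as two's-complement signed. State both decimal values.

unsigned = 2592, signed = -1504

Unsigned: 101000100000 = 2592.
Signed: MSB=1 → 2592 − 4096 = -1504.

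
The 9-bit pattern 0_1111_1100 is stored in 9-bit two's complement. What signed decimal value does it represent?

252

MSB is 0, so the value is non-negative: 011111100 = 252.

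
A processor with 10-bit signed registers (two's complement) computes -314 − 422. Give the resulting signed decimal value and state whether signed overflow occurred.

288; overflow

-314 → 1011000110
422 → 0110100110
Subtract via negate-and-add: invert 0110100110 + 1 = 1001011010 (i.e. -422).
  1011000110
+ 1001011010
= 0100100000  (discard carry-out 1)
Result 0100100000: MSB = 0 → value 288.
Both addends (after negating the subtrahend) are negative but the stored result is non-negative: signed overflow. The true value -314 − 422 = -736 lies outside [-512, 511].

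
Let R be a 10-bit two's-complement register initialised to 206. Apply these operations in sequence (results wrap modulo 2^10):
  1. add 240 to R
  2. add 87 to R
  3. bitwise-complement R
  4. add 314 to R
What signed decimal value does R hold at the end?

-220

Start: R = 206 = 0011001110.
R = 206 + 240 = 446 = 0110111110
R = 446 + 87 = 533; wraps to -491 = 1000010101
R = NOT 1000010101 = 0111101010 = 490
R = 490 + 314 = 804; wraps to -220 = 1100100100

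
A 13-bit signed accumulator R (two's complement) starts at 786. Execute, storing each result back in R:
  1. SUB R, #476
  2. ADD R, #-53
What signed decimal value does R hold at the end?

Start: R = 786 = 0001100010010.
R = 786 − 476 = 310 = 0000100110110
R = 310 + (-53) = 257 = 0000100000001

257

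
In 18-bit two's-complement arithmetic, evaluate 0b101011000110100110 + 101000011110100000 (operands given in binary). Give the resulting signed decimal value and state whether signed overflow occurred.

0b101011000110100110 → 101011000110100110 = -85594 (signed)
101000011110100000 = -96352 (signed)
  101011000110100110
+ 101000011110100000
= 010011100101000110  (discard carry-out 1)
Result 010011100101000110: MSB = 0 → value 80198.
Both addends are negative but the stored result is non-negative: signed overflow. The true value -85594 + (-96352) = -181946 lies outside [-131072, 131071].

80198; overflow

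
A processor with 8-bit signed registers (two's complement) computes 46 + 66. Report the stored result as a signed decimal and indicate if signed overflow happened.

112; no overflow

46 → 00101110
66 → 01000010
  00101110
+ 01000010
= 01110000
Result 01110000: MSB = 0 → value 112.
Both addends are non-negative and so is the stored result: no signed overflow.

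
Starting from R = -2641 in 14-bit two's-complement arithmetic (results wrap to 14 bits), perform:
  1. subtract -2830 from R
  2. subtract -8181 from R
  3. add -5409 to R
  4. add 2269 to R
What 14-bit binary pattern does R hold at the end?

Start: R = -2641 = 11010110101111.
R = -2641 − (-2830) = 189 = 00000010111101
R = 189 − (-8181) = 8370; wraps to -8014 = 10000010110010
R = -8014 + (-5409) = -13423; wraps to 2961 = 00101110010001
R = 2961 + 2269 = 5230 = 01010001101110

01010001101110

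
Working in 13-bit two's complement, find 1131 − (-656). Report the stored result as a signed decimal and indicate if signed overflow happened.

1131 → 0010001101011
-656 → 1110101110000
Subtract via negate-and-add: invert 1110101110000 + 1 = 0001010010000 (i.e. 656).
  0010001101011
+ 0001010010000
= 0011011111011
Result 0011011111011: MSB = 0 → value 1787.
Both addends (after negating the subtrahend) are non-negative and so is the stored result: no signed overflow.

1787; no overflow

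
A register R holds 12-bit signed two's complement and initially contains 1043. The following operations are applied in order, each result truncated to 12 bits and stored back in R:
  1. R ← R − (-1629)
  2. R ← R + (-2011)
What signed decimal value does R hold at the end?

Start: R = 1043 = 010000010011.
R = 1043 − (-1629) = 2672; wraps to -1424 = 101001110000
R = -1424 + (-2011) = -3435; wraps to 661 = 001010010101

661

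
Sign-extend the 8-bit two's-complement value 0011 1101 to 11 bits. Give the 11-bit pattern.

MSB of 00111101 is 0; replicate it into the new high bits.
000|00111101 → 00000111101 (still 61).

00000111101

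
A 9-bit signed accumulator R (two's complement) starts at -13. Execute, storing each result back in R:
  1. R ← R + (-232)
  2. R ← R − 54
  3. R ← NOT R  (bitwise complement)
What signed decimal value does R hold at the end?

Start: R = -13 = 111110011.
R = -13 + (-232) = -245 = 100001011
R = -245 − 54 = -299; wraps to 213 = 011010101
R = NOT 011010101 = 100101010 = -214

-214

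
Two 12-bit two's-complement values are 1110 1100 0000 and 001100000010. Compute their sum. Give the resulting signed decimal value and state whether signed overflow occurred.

450; no overflow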